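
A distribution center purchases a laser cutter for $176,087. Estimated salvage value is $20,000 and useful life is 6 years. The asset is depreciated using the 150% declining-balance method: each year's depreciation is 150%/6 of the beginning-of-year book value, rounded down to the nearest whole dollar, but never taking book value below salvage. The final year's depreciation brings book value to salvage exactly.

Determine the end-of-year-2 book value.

Depreciable base = $176,087 − $20,000 = $156,087.
Year 1: ⌊$176,087 × 150%/6⌋ = $44,021. Book value $132,066.
Year 2: ⌊$132,066 × 150%/6⌋ = $33,016. Book value $99,050.

$99,050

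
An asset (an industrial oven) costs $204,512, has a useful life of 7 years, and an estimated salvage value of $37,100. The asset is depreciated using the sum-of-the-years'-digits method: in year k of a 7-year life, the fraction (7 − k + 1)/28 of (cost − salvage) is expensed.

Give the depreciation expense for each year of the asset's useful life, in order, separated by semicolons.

$41,853; $35,874; $29,895; $23,916; $17,937; $11,958; $5,979

Depreciable base = $204,512 − $37,100 = $167,412.
Sum of the years' digits = 7+6+5+4+3+2+1 = 28.
Year 1: $167,412 × 7/28 = $41,853. Book value $162,659.
Year 2: $167,412 × 6/28 = $35,874. Book value $126,785.
Year 3: $167,412 × 5/28 = $29,895. Book value $96,890.
Year 4: $167,412 × 4/28 = $23,916. Book value $72,974.
Year 5: $167,412 × 3/28 = $17,937. Book value $55,037.
Year 6: $167,412 × 2/28 = $11,958. Book value $43,079.
Year 7: $167,412 × 1/28 = $5,979. Book value $37,100.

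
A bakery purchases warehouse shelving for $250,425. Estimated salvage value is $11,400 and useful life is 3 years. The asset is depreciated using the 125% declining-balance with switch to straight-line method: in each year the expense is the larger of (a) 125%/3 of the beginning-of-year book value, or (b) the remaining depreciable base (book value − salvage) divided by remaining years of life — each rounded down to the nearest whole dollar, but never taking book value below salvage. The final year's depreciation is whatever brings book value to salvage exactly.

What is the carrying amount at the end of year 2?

Depreciable base = $250,425 − $11,400 = $239,025.
Year 1: DB = ⌊$250,425 × 125%/3⌋ = $104,343; SL = ⌊$239,025/3⌋ = $79,675 → take DB $104,343. Book value $146,082.
Year 2: DB = ⌊$146,082 × 125%/3⌋ = $60,867; SL = ⌊$134,682/2⌋ = $67,341 → take SL $67,341. Book value $78,741.

$78,741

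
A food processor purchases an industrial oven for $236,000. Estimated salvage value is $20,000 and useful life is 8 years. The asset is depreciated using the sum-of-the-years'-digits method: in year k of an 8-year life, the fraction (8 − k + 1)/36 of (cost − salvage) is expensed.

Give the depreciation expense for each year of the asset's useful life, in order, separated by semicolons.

Depreciable base = $236,000 − $20,000 = $216,000.
Sum of the years' digits = 8+7+6+5+4+3+2+1 = 36.
Year 1: $216,000 × 8/36 = $48,000. Book value $188,000.
Year 2: $216,000 × 7/36 = $42,000. Book value $146,000.
Year 3: $216,000 × 6/36 = $36,000. Book value $110,000.
Year 4: $216,000 × 5/36 = $30,000. Book value $80,000.
Year 5: $216,000 × 4/36 = $24,000. Book value $56,000.
Year 6: $216,000 × 3/36 = $18,000. Book value $38,000.
Year 7: $216,000 × 2/36 = $12,000. Book value $26,000.
Year 8: $216,000 × 1/36 = $6,000. Book value $20,000.

$48,000; $42,000; $36,000; $30,000; $24,000; $18,000; $12,000; $6,000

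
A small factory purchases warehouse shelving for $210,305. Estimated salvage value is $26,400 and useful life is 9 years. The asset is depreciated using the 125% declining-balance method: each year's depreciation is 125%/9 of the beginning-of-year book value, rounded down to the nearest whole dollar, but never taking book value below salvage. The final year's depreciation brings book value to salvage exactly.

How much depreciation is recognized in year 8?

$10,255

Depreciable base = $210,305 − $26,400 = $183,905.
Year 1: ⌊$210,305 × 125%/9⌋ = $29,209. Book value $181,096.
Year 2: ⌊$181,096 × 125%/9⌋ = $25,152. Book value $155,944.
Year 3: ⌊$155,944 × 125%/9⌋ = $21,658. Book value $134,286.
Year 4: ⌊$134,286 × 125%/9⌋ = $18,650. Book value $115,636.
Year 5: ⌊$115,636 × 125%/9⌋ = $16,060. Book value $99,576.
Year 6: ⌊$99,576 × 125%/9⌋ = $13,830. Book value $85,746.
Year 7: ⌊$85,746 × 125%/9⌋ = $11,909. Book value $73,837.
Year 8: ⌊$73,837 × 125%/9⌋ = $10,255. Book value $63,582.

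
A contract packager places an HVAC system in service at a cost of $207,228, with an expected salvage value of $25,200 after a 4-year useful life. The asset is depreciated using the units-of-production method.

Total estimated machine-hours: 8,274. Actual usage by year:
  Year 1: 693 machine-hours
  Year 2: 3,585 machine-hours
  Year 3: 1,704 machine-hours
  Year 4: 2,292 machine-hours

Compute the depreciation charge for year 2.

Depreciable base = $207,228 − $25,200 = $182,028.
Rate = $182,028 / 8,274 machine-hours = $22 per machine-hour.
Year 1: 693 × $22 = $15,246. Book value $191,982.
Year 2: 3,585 × $22 = $78,870. Book value $113,112.

$78,870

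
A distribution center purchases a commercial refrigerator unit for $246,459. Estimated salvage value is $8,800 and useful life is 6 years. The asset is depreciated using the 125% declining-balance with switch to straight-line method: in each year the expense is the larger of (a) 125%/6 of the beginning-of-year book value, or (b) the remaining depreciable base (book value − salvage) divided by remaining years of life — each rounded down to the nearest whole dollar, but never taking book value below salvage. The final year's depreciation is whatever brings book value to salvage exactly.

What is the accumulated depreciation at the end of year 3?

Depreciable base = $246,459 − $8,800 = $237,659.
Year 1: DB = ⌊$246,459 × 125%/6⌋ = $51,345; SL = ⌊$237,659/6⌋ = $39,609 → take DB $51,345. Book value $195,114.
Year 2: DB = ⌊$195,114 × 125%/6⌋ = $40,648; SL = ⌊$186,314/5⌋ = $37,262 → take DB $40,648. Book value $154,466.
Year 3: DB = ⌊$154,466 × 125%/6⌋ = $32,180; SL = ⌊$145,666/4⌋ = $36,416 → take SL $36,416. Book value $118,050.
Accumulated through year 3 = $246,459 − $118,050 = $128,409.

$128,409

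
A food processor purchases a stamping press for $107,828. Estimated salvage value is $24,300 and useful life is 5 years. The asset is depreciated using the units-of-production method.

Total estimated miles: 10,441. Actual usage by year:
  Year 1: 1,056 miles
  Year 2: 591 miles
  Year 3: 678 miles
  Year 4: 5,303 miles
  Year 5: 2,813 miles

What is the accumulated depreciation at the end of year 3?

$18,600

Depreciable base = $107,828 − $24,300 = $83,528.
Rate = $83,528 / 10,441 miles = $8 per mile.
Year 1: 1,056 × $8 = $8,448. Book value $99,380.
Year 2: 591 × $8 = $4,728. Book value $94,652.
Year 3: 678 × $8 = $5,424. Book value $89,228.
Accumulated through year 3 = $107,828 − $89,228 = $18,600.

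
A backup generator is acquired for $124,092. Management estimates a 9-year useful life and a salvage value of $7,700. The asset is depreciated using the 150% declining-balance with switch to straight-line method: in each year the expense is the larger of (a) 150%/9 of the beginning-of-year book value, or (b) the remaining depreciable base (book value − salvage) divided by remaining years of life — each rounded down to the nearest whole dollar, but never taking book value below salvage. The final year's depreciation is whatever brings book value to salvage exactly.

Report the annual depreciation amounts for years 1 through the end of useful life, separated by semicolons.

Depreciable base = $124,092 − $7,700 = $116,392.
Year 1: DB = ⌊$124,092 × 150%/9⌋ = $20,682; SL = ⌊$116,392/9⌋ = $12,932 → take DB $20,682. Book value $103,410.
Year 2: DB = ⌊$103,410 × 150%/9⌋ = $17,235; SL = ⌊$95,710/8⌋ = $11,963 → take DB $17,235. Book value $86,175.
Year 3: DB = ⌊$86,175 × 150%/9⌋ = $14,362; SL = ⌊$78,475/7⌋ = $11,210 → take DB $14,362. Book value $71,813.
Year 4: DB = ⌊$71,813 × 150%/9⌋ = $11,968; SL = ⌊$64,113/6⌋ = $10,685 → take DB $11,968. Book value $59,845.
Year 5: DB = ⌊$59,845 × 150%/9⌋ = $9,974; SL = ⌊$52,145/5⌋ = $10,429 → take SL $10,429. Book value $49,416.
Year 6: DB = ⌊$49,416 × 150%/9⌋ = $8,236; SL = ⌊$41,716/4⌋ = $10,429 → take SL $10,429. Book value $38,987.
Year 7: DB = ⌊$38,987 × 150%/9⌋ = $6,497; SL = ⌊$31,287/3⌋ = $10,429 → take SL $10,429. Book value $28,558.
Year 8: DB = ⌊$28,558 × 150%/9⌋ = $4,759; SL = ⌊$20,858/2⌋ = $10,429 → take SL $10,429. Book value $18,129.
Year 9 (final): $18,129 − $7,700 = $10,429. Book value $7,700.

$20,682; $17,235; $14,362; $11,968; $10,429; $10,429; $10,429; $10,429; $10,429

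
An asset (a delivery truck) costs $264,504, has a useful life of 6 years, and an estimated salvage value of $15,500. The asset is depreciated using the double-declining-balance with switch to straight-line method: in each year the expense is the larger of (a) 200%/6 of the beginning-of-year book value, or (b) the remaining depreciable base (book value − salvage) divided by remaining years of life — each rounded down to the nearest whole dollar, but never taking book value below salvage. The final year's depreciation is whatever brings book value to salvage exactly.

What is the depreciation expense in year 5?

Depreciable base = $264,504 − $15,500 = $249,004.
Year 1: DB = ⌊$264,504 × 200%/6⌋ = $88,168; SL = ⌊$249,004/6⌋ = $41,500 → take DB $88,168. Book value $176,336.
Year 2: DB = ⌊$176,336 × 200%/6⌋ = $58,778; SL = ⌊$160,836/5⌋ = $32,167 → take DB $58,778. Book value $117,558.
Year 3: DB = ⌊$117,558 × 200%/6⌋ = $39,186; SL = ⌊$102,058/4⌋ = $25,514 → take DB $39,186. Book value $78,372.
Year 4: DB = ⌊$78,372 × 200%/6⌋ = $26,124; SL = ⌊$62,872/3⌋ = $20,957 → take DB $26,124. Book value $52,248.
Year 5: DB = ⌊$52,248 × 200%/6⌋ = $17,416; SL = ⌊$36,748/2⌋ = $18,374 → take SL $18,374. Book value $33,874.

$18,374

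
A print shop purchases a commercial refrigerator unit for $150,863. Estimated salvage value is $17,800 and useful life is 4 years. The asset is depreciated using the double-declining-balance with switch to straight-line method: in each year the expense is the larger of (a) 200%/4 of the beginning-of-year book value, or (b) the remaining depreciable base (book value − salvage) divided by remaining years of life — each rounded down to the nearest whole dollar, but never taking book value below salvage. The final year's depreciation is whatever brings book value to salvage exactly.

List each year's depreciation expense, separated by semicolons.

Depreciable base = $150,863 − $17,800 = $133,063.
Year 1: DB = ⌊$150,863 × 200%/4⌋ = $75,431; SL = ⌊$133,063/4⌋ = $33,265 → take DB $75,431. Book value $75,432.
Year 2: DB = ⌊$75,432 × 200%/4⌋ = $37,716; SL = ⌊$57,632/3⌋ = $19,210 → take DB $37,716. Book value $37,716.
Year 3: DB = ⌊$37,716 × 200%/4⌋ = $18,858; SL = ⌊$19,916/2⌋ = $9,958 → take DB $18,858. Book value $18,858.
Year 4 (final): $18,858 − $17,800 = $1,058. Book value $17,800.

$75,431; $37,716; $18,858; $1,058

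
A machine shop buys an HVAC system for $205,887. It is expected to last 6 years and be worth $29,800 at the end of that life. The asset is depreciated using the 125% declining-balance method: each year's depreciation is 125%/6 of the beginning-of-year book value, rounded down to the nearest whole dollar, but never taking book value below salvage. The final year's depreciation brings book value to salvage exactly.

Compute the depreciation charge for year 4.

Depreciable base = $205,887 − $29,800 = $176,087.
Year 1: ⌊$205,887 × 125%/6⌋ = $42,893. Book value $162,994.
Year 2: ⌊$162,994 × 125%/6⌋ = $33,957. Book value $129,037.
Year 3: ⌊$129,037 × 125%/6⌋ = $26,882. Book value $102,155.
Year 4: ⌊$102,155 × 125%/6⌋ = $21,282. Book value $80,873.

$21,282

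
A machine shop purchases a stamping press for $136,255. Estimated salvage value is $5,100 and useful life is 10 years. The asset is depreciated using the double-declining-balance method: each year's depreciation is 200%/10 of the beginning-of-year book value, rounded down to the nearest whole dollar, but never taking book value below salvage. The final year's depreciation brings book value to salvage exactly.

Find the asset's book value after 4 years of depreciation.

Depreciable base = $136,255 − $5,100 = $131,155.
Year 1: ⌊$136,255 × 200%/10⌋ = $27,251. Book value $109,004.
Year 2: ⌊$109,004 × 200%/10⌋ = $21,800. Book value $87,204.
Year 3: ⌊$87,204 × 200%/10⌋ = $17,440. Book value $69,764.
Year 4: ⌊$69,764 × 200%/10⌋ = $13,952. Book value $55,812.

$55,812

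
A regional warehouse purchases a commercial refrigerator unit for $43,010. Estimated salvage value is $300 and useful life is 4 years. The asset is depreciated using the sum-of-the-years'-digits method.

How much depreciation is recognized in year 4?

$4,271

Depreciable base = $43,010 − $300 = $42,710.
Sum of the years' digits = 4+3+2+1 = 10.
Year 1: $42,710 × 4/10 = $17,084. Book value $25,926.
Year 2: $42,710 × 3/10 = $12,813. Book value $13,113.
Year 3: $42,710 × 2/10 = $8,542. Book value $4,571.
Year 4: $42,710 × 1/10 = $4,271. Book value $300.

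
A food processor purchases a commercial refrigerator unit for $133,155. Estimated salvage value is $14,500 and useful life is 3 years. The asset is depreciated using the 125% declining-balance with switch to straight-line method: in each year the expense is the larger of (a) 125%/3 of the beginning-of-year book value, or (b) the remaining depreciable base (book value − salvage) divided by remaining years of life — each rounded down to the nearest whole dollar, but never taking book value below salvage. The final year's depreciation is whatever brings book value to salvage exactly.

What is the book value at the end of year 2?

$45,310

Depreciable base = $133,155 − $14,500 = $118,655.
Year 1: DB = ⌊$133,155 × 125%/3⌋ = $55,481; SL = ⌊$118,655/3⌋ = $39,551 → take DB $55,481. Book value $77,674.
Year 2: DB = ⌊$77,674 × 125%/3⌋ = $32,364; SL = ⌊$63,174/2⌋ = $31,587 → take DB $32,364. Book value $45,310.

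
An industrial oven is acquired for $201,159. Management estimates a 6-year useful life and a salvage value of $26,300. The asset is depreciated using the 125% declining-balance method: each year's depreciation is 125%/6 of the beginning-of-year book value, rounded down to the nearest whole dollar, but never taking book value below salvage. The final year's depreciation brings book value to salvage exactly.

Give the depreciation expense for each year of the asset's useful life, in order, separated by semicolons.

$41,908; $33,177; $26,265; $20,793; $16,461; $36,255

Depreciable base = $201,159 − $26,300 = $174,859.
Year 1: ⌊$201,159 × 125%/6⌋ = $41,908. Book value $159,251.
Year 2: ⌊$159,251 × 125%/6⌋ = $33,177. Book value $126,074.
Year 3: ⌊$126,074 × 125%/6⌋ = $26,265. Book value $99,809.
Year 4: ⌊$99,809 × 125%/6⌋ = $20,793. Book value $79,016.
Year 5: ⌊$79,016 × 125%/6⌋ = $16,461. Book value $62,555.
Year 6 (final): $62,555 − $26,300 = $36,255. Book value $26,300.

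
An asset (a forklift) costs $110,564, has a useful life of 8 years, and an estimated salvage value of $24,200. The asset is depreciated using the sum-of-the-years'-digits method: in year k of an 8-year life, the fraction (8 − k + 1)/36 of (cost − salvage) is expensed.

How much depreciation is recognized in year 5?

$9,596

Depreciable base = $110,564 − $24,200 = $86,364.
Sum of the years' digits = 8+7+6+5+4+3+2+1 = 36.
Year 1: $86,364 × 8/36 = $19,192. Book value $91,372.
Year 2: $86,364 × 7/36 = $16,793. Book value $74,579.
Year 3: $86,364 × 6/36 = $14,394. Book value $60,185.
Year 4: $86,364 × 5/36 = $11,995. Book value $48,190.
Year 5: $86,364 × 4/36 = $9,596. Book value $38,594.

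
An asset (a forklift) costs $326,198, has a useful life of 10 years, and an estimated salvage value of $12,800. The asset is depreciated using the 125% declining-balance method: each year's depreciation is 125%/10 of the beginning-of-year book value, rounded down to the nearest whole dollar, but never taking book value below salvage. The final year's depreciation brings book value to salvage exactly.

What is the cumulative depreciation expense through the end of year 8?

$214,111

Depreciable base = $326,198 − $12,800 = $313,398.
Year 1: ⌊$326,198 × 125%/10⌋ = $40,774. Book value $285,424.
Year 2: ⌊$285,424 × 125%/10⌋ = $35,678. Book value $249,746.
Year 3: ⌊$249,746 × 125%/10⌋ = $31,218. Book value $218,528.
Year 4: ⌊$218,528 × 125%/10⌋ = $27,316. Book value $191,212.
Year 5: ⌊$191,212 × 125%/10⌋ = $23,901. Book value $167,311.
Year 6: ⌊$167,311 × 125%/10⌋ = $20,913. Book value $146,398.
Year 7: ⌊$146,398 × 125%/10⌋ = $18,299. Book value $128,099.
Year 8: ⌊$128,099 × 125%/10⌋ = $16,012. Book value $112,087.
Accumulated through year 8 = $326,198 − $112,087 = $214,111.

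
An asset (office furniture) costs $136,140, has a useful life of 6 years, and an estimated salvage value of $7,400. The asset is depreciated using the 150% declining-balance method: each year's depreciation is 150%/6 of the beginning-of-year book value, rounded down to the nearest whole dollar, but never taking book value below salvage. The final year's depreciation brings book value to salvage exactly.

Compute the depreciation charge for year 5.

$10,769

Depreciable base = $136,140 − $7,400 = $128,740.
Year 1: ⌊$136,140 × 150%/6⌋ = $34,035. Book value $102,105.
Year 2: ⌊$102,105 × 150%/6⌋ = $25,526. Book value $76,579.
Year 3: ⌊$76,579 × 150%/6⌋ = $19,144. Book value $57,435.
Year 4: ⌊$57,435 × 150%/6⌋ = $14,358. Book value $43,077.
Year 5: ⌊$43,077 × 150%/6⌋ = $10,769. Book value $32,308.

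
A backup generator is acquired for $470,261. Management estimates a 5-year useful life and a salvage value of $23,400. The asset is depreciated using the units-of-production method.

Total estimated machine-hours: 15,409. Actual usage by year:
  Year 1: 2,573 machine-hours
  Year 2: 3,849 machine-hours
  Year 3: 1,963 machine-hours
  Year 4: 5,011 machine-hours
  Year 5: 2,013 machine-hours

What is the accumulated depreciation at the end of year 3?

Depreciable base = $470,261 − $23,400 = $446,861.
Rate = $446,861 / 15,409 machine-hours = $29 per machine-hour.
Year 1: 2,573 × $29 = $74,617. Book value $395,644.
Year 2: 3,849 × $29 = $111,621. Book value $284,023.
Year 3: 1,963 × $29 = $56,927. Book value $227,096.
Accumulated through year 3 = $470,261 − $227,096 = $243,165.

$243,165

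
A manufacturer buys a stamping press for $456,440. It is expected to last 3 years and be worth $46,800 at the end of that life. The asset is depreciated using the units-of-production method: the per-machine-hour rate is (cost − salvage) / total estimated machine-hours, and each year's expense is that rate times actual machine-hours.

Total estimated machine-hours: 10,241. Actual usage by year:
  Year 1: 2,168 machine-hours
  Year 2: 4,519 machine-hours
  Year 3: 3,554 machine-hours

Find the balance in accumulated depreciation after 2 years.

$267,480

Depreciable base = $456,440 − $46,800 = $409,640.
Rate = $409,640 / 10,241 machine-hours = $40 per machine-hour.
Year 1: 2,168 × $40 = $86,720. Book value $369,720.
Year 2: 4,519 × $40 = $180,760. Book value $188,960.
Accumulated through year 2 = $456,440 − $188,960 = $267,480.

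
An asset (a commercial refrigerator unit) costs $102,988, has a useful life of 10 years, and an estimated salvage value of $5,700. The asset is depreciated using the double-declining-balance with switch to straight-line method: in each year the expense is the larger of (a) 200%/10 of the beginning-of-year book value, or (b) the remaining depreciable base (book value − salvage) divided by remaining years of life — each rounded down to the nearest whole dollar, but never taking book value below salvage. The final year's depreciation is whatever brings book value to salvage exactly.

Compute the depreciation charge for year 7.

$5,399

Depreciable base = $102,988 − $5,700 = $97,288.
Year 1: DB = ⌊$102,988 × 200%/10⌋ = $20,597; SL = ⌊$97,288/10⌋ = $9,728 → take DB $20,597. Book value $82,391.
Year 2: DB = ⌊$82,391 × 200%/10⌋ = $16,478; SL = ⌊$76,691/9⌋ = $8,521 → take DB $16,478. Book value $65,913.
Year 3: DB = ⌊$65,913 × 200%/10⌋ = $13,182; SL = ⌊$60,213/8⌋ = $7,526 → take DB $13,182. Book value $52,731.
Year 4: DB = ⌊$52,731 × 200%/10⌋ = $10,546; SL = ⌊$47,031/7⌋ = $6,718 → take DB $10,546. Book value $42,185.
Year 5: DB = ⌊$42,185 × 200%/10⌋ = $8,437; SL = ⌊$36,485/6⌋ = $6,080 → take DB $8,437. Book value $33,748.
Year 6: DB = ⌊$33,748 × 200%/10⌋ = $6,749; SL = ⌊$28,048/5⌋ = $5,609 → take DB $6,749. Book value $26,999.
Year 7: DB = ⌊$26,999 × 200%/10⌋ = $5,399; SL = ⌊$21,299/4⌋ = $5,324 → take DB $5,399. Book value $21,600.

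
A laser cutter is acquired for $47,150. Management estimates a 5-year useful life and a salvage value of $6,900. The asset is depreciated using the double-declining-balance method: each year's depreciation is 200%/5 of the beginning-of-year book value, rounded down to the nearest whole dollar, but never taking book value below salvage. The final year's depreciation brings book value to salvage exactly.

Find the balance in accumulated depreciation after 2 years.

Depreciable base = $47,150 − $6,900 = $40,250.
Year 1: ⌊$47,150 × 200%/5⌋ = $18,860. Book value $28,290.
Year 2: ⌊$28,290 × 200%/5⌋ = $11,316. Book value $16,974.
Accumulated through year 2 = $47,150 − $16,974 = $30,176.

$30,176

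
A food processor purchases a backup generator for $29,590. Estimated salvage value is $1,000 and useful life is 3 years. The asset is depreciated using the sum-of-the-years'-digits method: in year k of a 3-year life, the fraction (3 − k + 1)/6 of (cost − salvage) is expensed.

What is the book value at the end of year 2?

Depreciable base = $29,590 − $1,000 = $28,590.
Sum of the years' digits = 3+2+1 = 6.
Year 1: $28,590 × 3/6 = $14,295. Book value $15,295.
Year 2: $28,590 × 2/6 = $9,530. Book value $5,765.

$5,765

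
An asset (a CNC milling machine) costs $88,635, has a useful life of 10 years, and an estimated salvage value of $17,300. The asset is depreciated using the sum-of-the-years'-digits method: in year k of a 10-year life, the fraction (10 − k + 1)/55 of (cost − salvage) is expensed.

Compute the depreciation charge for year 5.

Depreciable base = $88,635 − $17,300 = $71,335.
Sum of the years' digits = 10+9+8+7+6+5+4+3+2+1 = 55.
Year 1: $71,335 × 10/55 = $12,970. Book value $75,665.
Year 2: $71,335 × 9/55 = $11,673. Book value $63,992.
Year 3: $71,335 × 8/55 = $10,376. Book value $53,616.
Year 4: $71,335 × 7/55 = $9,079. Book value $44,537.
Year 5: $71,335 × 6/55 = $7,782. Book value $36,755.

$7,782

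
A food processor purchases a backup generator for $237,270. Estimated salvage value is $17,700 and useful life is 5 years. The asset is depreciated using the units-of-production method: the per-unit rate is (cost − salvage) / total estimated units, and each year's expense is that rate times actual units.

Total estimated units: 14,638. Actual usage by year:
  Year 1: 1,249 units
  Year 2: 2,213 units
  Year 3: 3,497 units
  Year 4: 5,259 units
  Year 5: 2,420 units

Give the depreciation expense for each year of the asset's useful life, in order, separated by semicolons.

Depreciable base = $237,270 − $17,700 = $219,570.
Rate = $219,570 / 14,638 units = $15 per unit.
Year 1: 1,249 × $15 = $18,735. Book value $218,535.
Year 2: 2,213 × $15 = $33,195. Book value $185,340.
Year 3: 3,497 × $15 = $52,455. Book value $132,885.
Year 4: 5,259 × $15 = $78,885. Book value $54,000.
Year 5: 2,420 × $15 = $36,300. Book value $17,700.

$18,735; $33,195; $52,455; $78,885; $36,300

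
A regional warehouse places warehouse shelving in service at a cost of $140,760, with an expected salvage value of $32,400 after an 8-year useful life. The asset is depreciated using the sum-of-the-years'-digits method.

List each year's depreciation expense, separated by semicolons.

Depreciable base = $140,760 − $32,400 = $108,360.
Sum of the years' digits = 8+7+6+5+4+3+2+1 = 36.
Year 1: $108,360 × 8/36 = $24,080. Book value $116,680.
Year 2: $108,360 × 7/36 = $21,070. Book value $95,610.
Year 3: $108,360 × 6/36 = $18,060. Book value $77,550.
Year 4: $108,360 × 5/36 = $15,050. Book value $62,500.
Year 5: $108,360 × 4/36 = $12,040. Book value $50,460.
Year 6: $108,360 × 3/36 = $9,030. Book value $41,430.
Year 7: $108,360 × 2/36 = $6,020. Book value $35,410.
Year 8: $108,360 × 1/36 = $3,010. Book value $32,400.

$24,080; $21,070; $18,060; $15,050; $12,040; $9,030; $6,020; $3,010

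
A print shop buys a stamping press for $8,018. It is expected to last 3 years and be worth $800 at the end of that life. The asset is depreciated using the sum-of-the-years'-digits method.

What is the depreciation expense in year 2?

$2,406

Depreciable base = $8,018 − $800 = $7,218.
Sum of the years' digits = 3+2+1 = 6.
Year 1: $7,218 × 3/6 = $3,609. Book value $4,409.
Year 2: $7,218 × 2/6 = $2,406. Book value $2,003.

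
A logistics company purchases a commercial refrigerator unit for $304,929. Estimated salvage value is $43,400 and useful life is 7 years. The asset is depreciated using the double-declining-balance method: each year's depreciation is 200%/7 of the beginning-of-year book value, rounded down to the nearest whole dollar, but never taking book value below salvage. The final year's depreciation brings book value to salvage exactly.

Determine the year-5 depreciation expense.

$22,679

Depreciable base = $304,929 − $43,400 = $261,529.
Year 1: ⌊$304,929 × 200%/7⌋ = $87,122. Book value $217,807.
Year 2: ⌊$217,807 × 200%/7⌋ = $62,230. Book value $155,577.
Year 3: ⌊$155,577 × 200%/7⌋ = $44,450. Book value $111,127.
Year 4: ⌊$111,127 × 200%/7⌋ = $31,750. Book value $79,377.
Year 5: ⌊$79,377 × 200%/7⌋ = $22,679. Book value $56,698.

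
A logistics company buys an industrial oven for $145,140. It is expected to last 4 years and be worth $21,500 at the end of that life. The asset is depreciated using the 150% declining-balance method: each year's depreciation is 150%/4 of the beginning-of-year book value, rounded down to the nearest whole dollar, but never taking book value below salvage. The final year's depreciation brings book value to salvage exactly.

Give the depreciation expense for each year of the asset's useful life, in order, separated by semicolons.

Depreciable base = $145,140 − $21,500 = $123,640.
Year 1: ⌊$145,140 × 150%/4⌋ = $54,427. Book value $90,713.
Year 2: ⌊$90,713 × 150%/4⌋ = $34,017. Book value $56,696.
Year 3: ⌊$56,696 × 150%/4⌋ = $21,261. Book value $35,435.
Year 4 (final): $35,435 − $21,500 = $13,935. Book value $21,500.

$54,427; $34,017; $21,261; $13,935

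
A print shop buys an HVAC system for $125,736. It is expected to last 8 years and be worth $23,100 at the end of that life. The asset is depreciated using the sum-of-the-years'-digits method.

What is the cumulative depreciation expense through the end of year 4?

Depreciable base = $125,736 − $23,100 = $102,636.
Sum of the years' digits = 8+7+6+5+4+3+2+1 = 36.
Year 1: $102,636 × 8/36 = $22,808. Book value $102,928.
Year 2: $102,636 × 7/36 = $19,957. Book value $82,971.
Year 3: $102,636 × 6/36 = $17,106. Book value $65,865.
Year 4: $102,636 × 5/36 = $14,255. Book value $51,610.
Accumulated through year 4 = $125,736 − $51,610 = $74,126.

$74,126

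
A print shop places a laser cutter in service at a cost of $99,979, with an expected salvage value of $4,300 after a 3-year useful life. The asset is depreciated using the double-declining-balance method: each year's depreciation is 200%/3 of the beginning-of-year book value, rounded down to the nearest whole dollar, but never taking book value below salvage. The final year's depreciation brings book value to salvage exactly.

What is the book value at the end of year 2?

Depreciable base = $99,979 − $4,300 = $95,679.
Year 1: ⌊$99,979 × 200%/3⌋ = $66,652. Book value $33,327.
Year 2: ⌊$33,327 × 200%/3⌋ = $22,218. Book value $11,109.

$11,109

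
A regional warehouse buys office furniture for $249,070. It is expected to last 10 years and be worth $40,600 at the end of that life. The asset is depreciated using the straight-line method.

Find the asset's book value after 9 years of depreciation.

Depreciable base = $249,070 − $40,600 = $208,470.
Annual expense = $208,470 / 10 = $20,847.
End of year 1: book value $228,223.
End of year 2: book value $207,376.
End of year 3: book value $186,529.
End of year 4: book value $165,682.
End of year 5: book value $144,835.
End of year 6: book value $123,988.
End of year 7: book value $103,141.
End of year 8: book value $82,294.
End of year 9: book value $61,447.

$61,447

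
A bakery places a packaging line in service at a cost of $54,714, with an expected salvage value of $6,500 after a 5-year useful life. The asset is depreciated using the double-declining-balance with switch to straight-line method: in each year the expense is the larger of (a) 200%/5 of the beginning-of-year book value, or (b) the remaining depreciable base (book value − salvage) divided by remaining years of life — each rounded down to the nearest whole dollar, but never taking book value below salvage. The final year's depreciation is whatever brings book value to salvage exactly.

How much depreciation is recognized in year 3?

Depreciable base = $54,714 − $6,500 = $48,214.
Year 1: DB = ⌊$54,714 × 200%/5⌋ = $21,885; SL = ⌊$48,214/5⌋ = $9,642 → take DB $21,885. Book value $32,829.
Year 2: DB = ⌊$32,829 × 200%/5⌋ = $13,131; SL = ⌊$26,329/4⌋ = $6,582 → take DB $13,131. Book value $19,698.
Year 3: DB = ⌊$19,698 × 200%/5⌋ = $7,879; SL = ⌊$13,198/3⌋ = $4,399 → take DB $7,879. Book value $11,819.

$7,879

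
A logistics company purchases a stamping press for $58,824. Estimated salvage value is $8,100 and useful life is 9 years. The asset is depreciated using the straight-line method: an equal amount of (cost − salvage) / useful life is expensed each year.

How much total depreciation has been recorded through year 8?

$45,088

Depreciable base = $58,824 − $8,100 = $50,724.
Annual expense = $50,724 / 9 = $5,636.
End of year 1: book value $53,188.
End of year 2: book value $47,552.
End of year 3: book value $41,916.
End of year 4: book value $36,280.
End of year 5: book value $30,644.
End of year 6: book value $25,008.
End of year 7: book value $19,372.
End of year 8: book value $13,736.
Accumulated through year 8 = $58,824 − $13,736 = $45,088.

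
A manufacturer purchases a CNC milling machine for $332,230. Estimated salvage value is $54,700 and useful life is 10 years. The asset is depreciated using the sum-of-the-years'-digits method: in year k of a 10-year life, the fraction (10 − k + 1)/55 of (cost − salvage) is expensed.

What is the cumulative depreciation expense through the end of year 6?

Depreciable base = $332,230 − $54,700 = $277,530.
Sum of the years' digits = 10+9+8+7+6+5+4+3+2+1 = 55.
Year 1: $277,530 × 10/55 = $50,460. Book value $281,770.
Year 2: $277,530 × 9/55 = $45,414. Book value $236,356.
Year 3: $277,530 × 8/55 = $40,368. Book value $195,988.
Year 4: $277,530 × 7/55 = $35,322. Book value $160,666.
Year 5: $277,530 × 6/55 = $30,276. Book value $130,390.
Year 6: $277,530 × 5/55 = $25,230. Book value $105,160.
Accumulated through year 6 = $332,230 − $105,160 = $227,070.

$227,070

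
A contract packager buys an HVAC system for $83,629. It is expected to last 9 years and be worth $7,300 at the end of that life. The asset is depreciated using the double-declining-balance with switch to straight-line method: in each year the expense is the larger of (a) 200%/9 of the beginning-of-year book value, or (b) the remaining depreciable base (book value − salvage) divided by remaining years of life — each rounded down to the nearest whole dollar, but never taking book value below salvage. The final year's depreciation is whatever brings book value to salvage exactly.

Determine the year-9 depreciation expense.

Depreciable base = $83,629 − $7,300 = $76,329.
Year 1: DB = ⌊$83,629 × 200%/9⌋ = $18,584; SL = ⌊$76,329/9⌋ = $8,481 → take DB $18,584. Book value $65,045.
Year 2: DB = ⌊$65,045 × 200%/9⌋ = $14,454; SL = ⌊$57,745/8⌋ = $7,218 → take DB $14,454. Book value $50,591.
Year 3: DB = ⌊$50,591 × 200%/9⌋ = $11,242; SL = ⌊$43,291/7⌋ = $6,184 → take DB $11,242. Book value $39,349.
Year 4: DB = ⌊$39,349 × 200%/9⌋ = $8,744; SL = ⌊$32,049/6⌋ = $5,341 → take DB $8,744. Book value $30,605.
Year 5: DB = ⌊$30,605 × 200%/9⌋ = $6,801; SL = ⌊$23,305/5⌋ = $4,661 → take DB $6,801. Book value $23,804.
Year 6: DB = ⌊$23,804 × 200%/9⌋ = $5,289; SL = ⌊$16,504/4⌋ = $4,126 → take DB $5,289. Book value $18,515.
Year 7: DB = ⌊$18,515 × 200%/9⌋ = $4,114; SL = ⌊$11,215/3⌋ = $3,738 → take DB $4,114. Book value $14,401.
Year 8: DB = ⌊$14,401 × 200%/9⌋ = $3,200; SL = ⌊$7,101/2⌋ = $3,550 → take SL $3,550. Book value $10,851.
Year 9 (final): $10,851 − $7,300 = $3,551. Book value $7,300.

$3,551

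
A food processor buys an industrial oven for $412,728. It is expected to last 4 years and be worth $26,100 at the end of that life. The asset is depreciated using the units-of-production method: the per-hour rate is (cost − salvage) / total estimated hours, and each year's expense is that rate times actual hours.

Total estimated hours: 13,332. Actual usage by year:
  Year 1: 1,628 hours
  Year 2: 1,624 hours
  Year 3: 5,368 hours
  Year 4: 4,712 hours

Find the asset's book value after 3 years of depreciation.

$162,748

Depreciable base = $412,728 − $26,100 = $386,628.
Rate = $386,628 / 13,332 hours = $29 per hour.
Year 1: 1,628 × $29 = $47,212. Book value $365,516.
Year 2: 1,624 × $29 = $47,096. Book value $318,420.
Year 3: 5,368 × $29 = $155,672. Book value $162,748.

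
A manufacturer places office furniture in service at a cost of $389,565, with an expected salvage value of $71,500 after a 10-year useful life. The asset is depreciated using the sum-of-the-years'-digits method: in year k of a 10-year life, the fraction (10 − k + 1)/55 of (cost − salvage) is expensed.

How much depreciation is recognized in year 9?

$11,566

Depreciable base = $389,565 − $71,500 = $318,065.
Sum of the years' digits = 10+9+8+7+6+5+4+3+2+1 = 55.
Year 1: $318,065 × 10/55 = $57,830. Book value $331,735.
Year 2: $318,065 × 9/55 = $52,047. Book value $279,688.
Year 3: $318,065 × 8/55 = $46,264. Book value $233,424.
Year 4: $318,065 × 7/55 = $40,481. Book value $192,943.
Year 5: $318,065 × 6/55 = $34,698. Book value $158,245.
Year 6: $318,065 × 5/55 = $28,915. Book value $129,330.
Year 7: $318,065 × 4/55 = $23,132. Book value $106,198.
Year 8: $318,065 × 3/55 = $17,349. Book value $88,849.
Year 9: $318,065 × 2/55 = $11,566. Book value $77,283.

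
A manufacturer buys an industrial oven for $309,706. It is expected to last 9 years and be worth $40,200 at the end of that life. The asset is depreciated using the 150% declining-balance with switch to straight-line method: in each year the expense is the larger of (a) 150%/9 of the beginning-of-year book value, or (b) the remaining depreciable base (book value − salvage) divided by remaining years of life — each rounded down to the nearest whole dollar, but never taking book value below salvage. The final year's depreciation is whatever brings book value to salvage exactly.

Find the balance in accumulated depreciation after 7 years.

$227,372

Depreciable base = $309,706 − $40,200 = $269,506.
Year 1: DB = ⌊$309,706 × 150%/9⌋ = $51,617; SL = ⌊$269,506/9⌋ = $29,945 → take DB $51,617. Book value $258,089.
Year 2: DB = ⌊$258,089 × 150%/9⌋ = $43,014; SL = ⌊$217,889/8⌋ = $27,236 → take DB $43,014. Book value $215,075.
Year 3: DB = ⌊$215,075 × 150%/9⌋ = $35,845; SL = ⌊$174,875/7⌋ = $24,982 → take DB $35,845. Book value $179,230.
Year 4: DB = ⌊$179,230 × 150%/9⌋ = $29,871; SL = ⌊$139,030/6⌋ = $23,171 → take DB $29,871. Book value $149,359.
Year 5: DB = ⌊$149,359 × 150%/9⌋ = $24,893; SL = ⌊$109,159/5⌋ = $21,831 → take DB $24,893. Book value $124,466.
Year 6: DB = ⌊$124,466 × 150%/9⌋ = $20,744; SL = ⌊$84,266/4⌋ = $21,066 → take SL $21,066. Book value $103,400.
Year 7: DB = ⌊$103,400 × 150%/9⌋ = $17,233; SL = ⌊$63,200/3⌋ = $21,066 → take SL $21,066. Book value $82,334.
Accumulated through year 7 = $309,706 − $82,334 = $227,372.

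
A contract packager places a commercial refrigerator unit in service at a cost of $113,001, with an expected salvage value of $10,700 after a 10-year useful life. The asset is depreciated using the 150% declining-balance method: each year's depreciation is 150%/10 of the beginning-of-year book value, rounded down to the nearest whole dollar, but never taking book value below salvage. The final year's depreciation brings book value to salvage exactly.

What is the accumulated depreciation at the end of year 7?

Depreciable base = $113,001 − $10,700 = $102,301.
Year 1: ⌊$113,001 × 150%/10⌋ = $16,950. Book value $96,051.
Year 2: ⌊$96,051 × 150%/10⌋ = $14,407. Book value $81,644.
Year 3: ⌊$81,644 × 150%/10⌋ = $12,246. Book value $69,398.
Year 4: ⌊$69,398 × 150%/10⌋ = $10,409. Book value $58,989.
Year 5: ⌊$58,989 × 150%/10⌋ = $8,848. Book value $50,141.
Year 6: ⌊$50,141 × 150%/10⌋ = $7,521. Book value $42,620.
Year 7: ⌊$42,620 × 150%/10⌋ = $6,393. Book value $36,227.
Accumulated through year 7 = $113,001 − $36,227 = $76,774.

$76,774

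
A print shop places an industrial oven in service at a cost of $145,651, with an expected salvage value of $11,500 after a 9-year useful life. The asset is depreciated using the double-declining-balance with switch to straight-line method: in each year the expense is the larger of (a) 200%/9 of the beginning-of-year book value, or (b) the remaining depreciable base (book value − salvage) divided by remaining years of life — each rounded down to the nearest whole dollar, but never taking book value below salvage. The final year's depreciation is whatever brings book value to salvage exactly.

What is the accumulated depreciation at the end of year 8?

Depreciable base = $145,651 − $11,500 = $134,151.
Year 1: DB = ⌊$145,651 × 200%/9⌋ = $32,366; SL = ⌊$134,151/9⌋ = $14,905 → take DB $32,366. Book value $113,285.
Year 2: DB = ⌊$113,285 × 200%/9⌋ = $25,174; SL = ⌊$101,785/8⌋ = $12,723 → take DB $25,174. Book value $88,111.
Year 3: DB = ⌊$88,111 × 200%/9⌋ = $19,580; SL = ⌊$76,611/7⌋ = $10,944 → take DB $19,580. Book value $68,531.
Year 4: DB = ⌊$68,531 × 200%/9⌋ = $15,229; SL = ⌊$57,031/6⌋ = $9,505 → take DB $15,229. Book value $53,302.
Year 5: DB = ⌊$53,302 × 200%/9⌋ = $11,844; SL = ⌊$41,802/5⌋ = $8,360 → take DB $11,844. Book value $41,458.
Year 6: DB = ⌊$41,458 × 200%/9⌋ = $9,212; SL = ⌊$29,958/4⌋ = $7,489 → take DB $9,212. Book value $32,246.
Year 7: DB = ⌊$32,246 × 200%/9⌋ = $7,165; SL = ⌊$20,746/3⌋ = $6,915 → take DB $7,165. Book value $25,081.
Year 8: DB = ⌊$25,081 × 200%/9⌋ = $5,573; SL = ⌊$13,581/2⌋ = $6,790 → take SL $6,790. Book value $18,291.
Accumulated through year 8 = $145,651 − $18,291 = $127,360.

$127,360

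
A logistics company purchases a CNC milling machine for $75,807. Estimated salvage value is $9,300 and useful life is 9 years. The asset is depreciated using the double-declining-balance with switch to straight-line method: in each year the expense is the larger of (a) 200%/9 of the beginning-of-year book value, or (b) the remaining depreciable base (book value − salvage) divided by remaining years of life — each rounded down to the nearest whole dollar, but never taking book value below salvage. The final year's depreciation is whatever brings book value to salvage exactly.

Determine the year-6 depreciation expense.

$4,795

Depreciable base = $75,807 − $9,300 = $66,507.
Year 1: DB = ⌊$75,807 × 200%/9⌋ = $16,846; SL = ⌊$66,507/9⌋ = $7,389 → take DB $16,846. Book value $58,961.
Year 2: DB = ⌊$58,961 × 200%/9⌋ = $13,102; SL = ⌊$49,661/8⌋ = $6,207 → take DB $13,102. Book value $45,859.
Year 3: DB = ⌊$45,859 × 200%/9⌋ = $10,190; SL = ⌊$36,559/7⌋ = $5,222 → take DB $10,190. Book value $35,669.
Year 4: DB = ⌊$35,669 × 200%/9⌋ = $7,926; SL = ⌊$26,369/6⌋ = $4,394 → take DB $7,926. Book value $27,743.
Year 5: DB = ⌊$27,743 × 200%/9⌋ = $6,165; SL = ⌊$18,443/5⌋ = $3,688 → take DB $6,165. Book value $21,578.
Year 6: DB = ⌊$21,578 × 200%/9⌋ = $4,795; SL = ⌊$12,278/4⌋ = $3,069 → take DB $4,795. Book value $16,783.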